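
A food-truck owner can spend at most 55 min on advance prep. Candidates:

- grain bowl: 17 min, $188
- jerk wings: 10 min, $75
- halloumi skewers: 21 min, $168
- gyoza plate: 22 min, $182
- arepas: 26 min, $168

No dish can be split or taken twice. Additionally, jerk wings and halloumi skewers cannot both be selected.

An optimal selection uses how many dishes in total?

The maximum profit within 55 min is 445.
For example grain bowl + jerk wings + gyoza plate achieves it, using 49 min.
Every optimal selection uses 3 dishes.

3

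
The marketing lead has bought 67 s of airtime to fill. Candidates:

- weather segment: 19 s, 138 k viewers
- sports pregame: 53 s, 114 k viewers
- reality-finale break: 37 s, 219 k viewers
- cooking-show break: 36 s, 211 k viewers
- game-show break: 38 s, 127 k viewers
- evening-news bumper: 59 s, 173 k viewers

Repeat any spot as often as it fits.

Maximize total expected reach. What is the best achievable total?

414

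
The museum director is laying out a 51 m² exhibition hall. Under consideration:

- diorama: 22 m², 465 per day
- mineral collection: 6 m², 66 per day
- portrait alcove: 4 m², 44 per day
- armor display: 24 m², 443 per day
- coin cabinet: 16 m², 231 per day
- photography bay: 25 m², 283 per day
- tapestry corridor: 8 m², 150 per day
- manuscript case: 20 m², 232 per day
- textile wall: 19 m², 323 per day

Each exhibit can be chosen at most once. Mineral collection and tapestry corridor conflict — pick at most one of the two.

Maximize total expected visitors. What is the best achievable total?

Taking the top-ratio exhibits first gives diorama + tapestry corridor + textile wall for 938 (49 m²).
The 27 m² tied up in tapestry corridor and textile wall is better spent on portrait alcove + armor display — total rises to 952 (50 m²).
Every other selection either busts 51 m² or breaks a pairing rule or fails to beat 952.

952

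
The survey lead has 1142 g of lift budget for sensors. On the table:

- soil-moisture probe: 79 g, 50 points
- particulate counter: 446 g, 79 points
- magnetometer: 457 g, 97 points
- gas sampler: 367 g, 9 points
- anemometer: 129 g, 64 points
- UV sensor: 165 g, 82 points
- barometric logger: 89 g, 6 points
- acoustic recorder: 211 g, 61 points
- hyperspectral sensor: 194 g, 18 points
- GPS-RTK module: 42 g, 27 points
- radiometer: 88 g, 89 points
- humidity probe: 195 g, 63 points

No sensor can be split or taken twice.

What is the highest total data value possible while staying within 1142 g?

454

The ratio ordering already packs tightly: soil-moisture probe + anemometer + UV sensor + acoustic recorder + hyperspectral sensor + GPS-RTK module + radiometer + humidity probe, 1103 g, 454.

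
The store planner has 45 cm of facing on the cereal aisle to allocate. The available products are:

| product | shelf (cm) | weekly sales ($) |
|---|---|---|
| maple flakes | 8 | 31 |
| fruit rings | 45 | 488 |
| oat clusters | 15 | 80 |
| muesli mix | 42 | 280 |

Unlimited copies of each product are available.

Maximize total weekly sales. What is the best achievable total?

488

By weekly sales per cm: fruit rings 10.84, muesli mix 6.67, oat clusters 5.33 lead.
The ratio ordering already packs tightly: fruit rings, 45 cm, 488.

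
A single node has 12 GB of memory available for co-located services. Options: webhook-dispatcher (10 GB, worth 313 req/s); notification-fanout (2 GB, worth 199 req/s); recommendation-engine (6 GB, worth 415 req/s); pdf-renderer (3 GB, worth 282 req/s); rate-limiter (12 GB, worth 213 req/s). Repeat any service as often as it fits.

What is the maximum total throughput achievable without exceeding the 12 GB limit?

1194

6×notification-fanout uses 12 of the 12 GB and totals 1194.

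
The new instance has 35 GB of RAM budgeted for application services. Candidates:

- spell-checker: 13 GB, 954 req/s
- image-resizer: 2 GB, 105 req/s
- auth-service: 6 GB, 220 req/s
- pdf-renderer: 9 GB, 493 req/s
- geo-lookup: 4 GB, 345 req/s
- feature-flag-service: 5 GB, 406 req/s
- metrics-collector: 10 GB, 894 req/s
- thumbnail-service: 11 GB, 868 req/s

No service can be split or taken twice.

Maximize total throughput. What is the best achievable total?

2716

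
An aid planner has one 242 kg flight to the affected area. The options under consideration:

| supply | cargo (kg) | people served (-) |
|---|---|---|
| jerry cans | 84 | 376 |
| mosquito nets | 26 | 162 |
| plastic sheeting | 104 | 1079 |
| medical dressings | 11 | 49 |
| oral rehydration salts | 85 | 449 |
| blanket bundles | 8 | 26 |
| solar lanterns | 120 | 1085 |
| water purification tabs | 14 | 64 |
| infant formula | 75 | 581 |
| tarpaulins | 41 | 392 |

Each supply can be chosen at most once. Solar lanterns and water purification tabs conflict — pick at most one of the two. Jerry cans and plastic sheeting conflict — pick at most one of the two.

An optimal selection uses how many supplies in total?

3

Optimal total is 2213.
For example plastic sheeting + medical dressings + solar lanterns achieves it, using 235 kg.
All optima have 3 supplies.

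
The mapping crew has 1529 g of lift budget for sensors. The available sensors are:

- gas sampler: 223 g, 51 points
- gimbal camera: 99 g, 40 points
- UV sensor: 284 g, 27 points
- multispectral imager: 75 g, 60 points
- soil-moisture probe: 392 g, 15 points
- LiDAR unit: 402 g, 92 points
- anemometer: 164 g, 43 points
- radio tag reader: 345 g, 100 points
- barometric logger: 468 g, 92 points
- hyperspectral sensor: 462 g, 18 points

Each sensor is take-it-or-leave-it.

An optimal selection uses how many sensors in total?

5

Optimal total is 395.
One optimal bundle: gas sampler + multispectral imager + LiDAR unit + radio tag reader + barometric logger (1513 g).
Every optimal selection uses 5 sensors.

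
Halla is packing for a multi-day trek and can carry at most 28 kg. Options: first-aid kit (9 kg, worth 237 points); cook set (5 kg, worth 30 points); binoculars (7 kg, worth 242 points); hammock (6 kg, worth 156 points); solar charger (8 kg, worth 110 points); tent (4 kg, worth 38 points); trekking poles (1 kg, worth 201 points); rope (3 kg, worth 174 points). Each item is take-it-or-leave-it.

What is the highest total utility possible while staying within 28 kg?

Density check — trekking poles 201.00, rope 58.00, binoculars 34.57, first-aid kit 26.33 are the best per kg.
Taking first-aid kit + binoculars + hammock + trekking poles + rope: 26 kg used, 1010 in utility.

1010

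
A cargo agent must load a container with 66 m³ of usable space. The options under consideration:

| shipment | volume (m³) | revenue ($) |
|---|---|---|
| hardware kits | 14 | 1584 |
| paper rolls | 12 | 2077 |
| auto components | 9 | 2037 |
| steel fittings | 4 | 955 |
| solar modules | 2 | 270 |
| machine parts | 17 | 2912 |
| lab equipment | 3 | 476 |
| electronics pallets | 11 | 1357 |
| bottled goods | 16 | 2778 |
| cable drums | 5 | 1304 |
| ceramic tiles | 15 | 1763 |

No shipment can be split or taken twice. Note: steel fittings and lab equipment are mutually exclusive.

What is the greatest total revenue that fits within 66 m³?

12333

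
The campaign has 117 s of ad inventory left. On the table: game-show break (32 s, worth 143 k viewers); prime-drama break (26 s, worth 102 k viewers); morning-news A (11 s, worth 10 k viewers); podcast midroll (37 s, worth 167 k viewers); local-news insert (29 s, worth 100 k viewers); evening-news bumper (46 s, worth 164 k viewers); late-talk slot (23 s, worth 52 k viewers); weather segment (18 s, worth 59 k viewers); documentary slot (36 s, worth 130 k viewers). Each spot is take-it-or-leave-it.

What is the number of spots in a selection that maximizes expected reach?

3

Optimal total is 474.
game-show break + podcast midroll + evening-news bumper hits 474 at 115 s.
All optima have 3 spots.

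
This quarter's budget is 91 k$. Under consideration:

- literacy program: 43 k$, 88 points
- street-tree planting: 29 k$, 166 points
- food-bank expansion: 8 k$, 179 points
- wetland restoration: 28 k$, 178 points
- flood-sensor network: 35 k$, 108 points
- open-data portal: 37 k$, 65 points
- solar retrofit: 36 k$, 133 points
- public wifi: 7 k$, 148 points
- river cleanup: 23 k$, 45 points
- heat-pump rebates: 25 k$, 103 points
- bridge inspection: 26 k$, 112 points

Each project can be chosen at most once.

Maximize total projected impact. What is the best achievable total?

By projected impact per k$: food-bank expansion 22.38, public wifi 21.14, wetland restoration 6.36 lead.
Best packing: street-tree planting + food-bank expansion + wetland restoration + public wifi — 72 k$, 671 total.
Nothing else within 91 k$ beats 671.

671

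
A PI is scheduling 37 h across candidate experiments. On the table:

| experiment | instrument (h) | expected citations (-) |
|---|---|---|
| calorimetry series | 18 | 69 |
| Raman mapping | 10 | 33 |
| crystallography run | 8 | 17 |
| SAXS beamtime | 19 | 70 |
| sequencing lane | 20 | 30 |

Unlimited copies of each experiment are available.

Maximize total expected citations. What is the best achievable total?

139

Taking the top-ratio experiments first gives 2×calorimetry series for 138 (36 h).
Replace calorimetry series with SAXS beamtime: the trade gains 1 net, giving 139 at 37 h.
Nothing else within 37 h beats 139.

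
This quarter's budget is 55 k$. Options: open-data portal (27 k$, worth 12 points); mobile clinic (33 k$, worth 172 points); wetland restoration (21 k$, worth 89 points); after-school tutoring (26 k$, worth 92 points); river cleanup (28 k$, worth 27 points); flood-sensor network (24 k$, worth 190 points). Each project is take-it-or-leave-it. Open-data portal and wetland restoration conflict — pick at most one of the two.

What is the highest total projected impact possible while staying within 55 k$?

A density-first pass picks wetland restoration + flood-sensor network — 279 at 45 k$.
Replace wetland restoration with after-school tutoring: the trade gains 3 net, giving 282 at 50 k$.
The closest alternative, wetland restoration + flood-sensor network, reaches only 279.

282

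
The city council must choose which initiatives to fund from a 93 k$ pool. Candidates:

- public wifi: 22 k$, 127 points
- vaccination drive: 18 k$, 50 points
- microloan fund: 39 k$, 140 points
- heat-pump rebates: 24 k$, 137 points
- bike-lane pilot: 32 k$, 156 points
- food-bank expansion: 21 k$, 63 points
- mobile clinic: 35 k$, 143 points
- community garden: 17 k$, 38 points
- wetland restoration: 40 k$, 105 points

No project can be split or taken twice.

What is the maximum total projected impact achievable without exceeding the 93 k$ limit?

A density-first pass picks public wifi + heat-pump rebates + bike-lane pilot — 420 at 78 k$.
The 22 k$ tied up in public wifi is better spent on mobile clinic — total rises to 436 (91 k$).

436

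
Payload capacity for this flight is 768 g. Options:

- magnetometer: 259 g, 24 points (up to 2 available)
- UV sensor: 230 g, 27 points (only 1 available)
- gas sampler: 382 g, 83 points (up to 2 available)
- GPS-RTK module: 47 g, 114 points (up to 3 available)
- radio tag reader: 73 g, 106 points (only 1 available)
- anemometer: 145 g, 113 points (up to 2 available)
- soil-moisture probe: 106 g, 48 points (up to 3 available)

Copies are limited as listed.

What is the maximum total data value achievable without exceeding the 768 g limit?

770

Taking 3×GPS-RTK module + radio tag reader + 2×anemometer + 2×soil-moisture probe: 716 g used, 770 in data value.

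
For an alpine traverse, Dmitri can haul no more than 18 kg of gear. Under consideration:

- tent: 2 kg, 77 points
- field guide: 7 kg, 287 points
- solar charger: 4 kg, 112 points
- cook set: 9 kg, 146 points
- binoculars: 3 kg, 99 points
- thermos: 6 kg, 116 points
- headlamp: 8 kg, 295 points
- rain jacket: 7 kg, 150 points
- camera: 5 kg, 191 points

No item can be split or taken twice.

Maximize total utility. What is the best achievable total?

The ratio heuristic lands on tent + field guide + binoculars + camera (654) but leaves 1 kg idle.
Dropping tent and camera frees 7 kg; slotting in headlamp (8 kg) lifts the total to 681 at 18 kg.
The closest alternative, tent + field guide + solar charger + camera, reaches only 667.

681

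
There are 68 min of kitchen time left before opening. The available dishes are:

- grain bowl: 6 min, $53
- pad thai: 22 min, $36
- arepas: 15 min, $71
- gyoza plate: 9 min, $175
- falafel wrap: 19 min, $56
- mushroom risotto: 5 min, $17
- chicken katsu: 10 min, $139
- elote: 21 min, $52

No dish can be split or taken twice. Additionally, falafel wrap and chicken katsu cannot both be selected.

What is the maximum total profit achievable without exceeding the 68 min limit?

Best packing: grain bowl + arepas + gyoza plate + mushroom risotto + chicken katsu + elote — 66 min, 507 total.

507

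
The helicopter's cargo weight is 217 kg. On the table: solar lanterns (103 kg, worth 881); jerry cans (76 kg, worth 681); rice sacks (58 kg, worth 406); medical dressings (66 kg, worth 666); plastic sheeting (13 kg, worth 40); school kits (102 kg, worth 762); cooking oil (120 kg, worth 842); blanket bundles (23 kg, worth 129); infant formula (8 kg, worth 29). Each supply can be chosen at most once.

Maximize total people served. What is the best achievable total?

1793

By people served per kg: medical dressings 10.09, jerry cans 8.96, solar lanterns 8.55 lead.
Taking the top-ratio supplies first gives jerry cans + rice sacks + medical dressings + infant formula for 1782 (208 kg).
Dropping infant formula frees 8 kg; slotting in plastic sheeting (13 kg) lifts the total to 1793 at 213 kg.
The closest alternative, jerry cans + rice sacks + medical dressings + infant formula, reaches only 1782.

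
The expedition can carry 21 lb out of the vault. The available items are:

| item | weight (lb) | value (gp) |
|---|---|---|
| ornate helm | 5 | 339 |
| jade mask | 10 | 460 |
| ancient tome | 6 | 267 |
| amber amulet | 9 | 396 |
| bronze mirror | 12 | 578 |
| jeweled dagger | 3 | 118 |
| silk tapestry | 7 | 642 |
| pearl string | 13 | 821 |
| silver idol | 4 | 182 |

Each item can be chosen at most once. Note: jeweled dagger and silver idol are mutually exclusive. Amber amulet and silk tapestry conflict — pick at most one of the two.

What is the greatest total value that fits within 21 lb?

1463

Ranking by ratio (value/lb): silk tapestry 91.71, ornate helm 67.80, pearl string 63.15, bronze mirror 48.17.
Best packing: silk tapestry + pearl string — 20 lb, 1463 total.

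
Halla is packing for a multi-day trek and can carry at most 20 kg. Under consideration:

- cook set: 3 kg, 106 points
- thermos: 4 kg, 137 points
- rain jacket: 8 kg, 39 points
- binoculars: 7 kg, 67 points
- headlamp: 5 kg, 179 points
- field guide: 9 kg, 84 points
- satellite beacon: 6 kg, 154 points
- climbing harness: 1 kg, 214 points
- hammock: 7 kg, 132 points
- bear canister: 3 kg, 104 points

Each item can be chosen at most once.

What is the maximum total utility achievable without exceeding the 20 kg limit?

A density-first pass picks cook set + thermos + headlamp + climbing harness + bear canister — 740 at 16 kg.
The 3 kg tied up in bear canister is better spent on satellite beacon — total rises to 790 (19 kg).
Runner-up thermos + headlamp + satellite beacon + climbing harness + bear canister tops out at 788.

790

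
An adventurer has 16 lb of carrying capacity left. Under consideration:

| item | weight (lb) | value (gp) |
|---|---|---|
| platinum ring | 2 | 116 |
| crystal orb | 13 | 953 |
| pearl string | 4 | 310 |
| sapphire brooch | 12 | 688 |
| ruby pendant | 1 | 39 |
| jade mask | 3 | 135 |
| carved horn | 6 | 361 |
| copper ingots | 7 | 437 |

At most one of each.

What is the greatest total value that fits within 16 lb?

By value per lb: pearl string 77.50, crystal orb 73.31, copper ingots 62.43 lead.
Taking the top-ratio items first gives platinum ring + pearl string + jade mask + copper ingots for 998 (16 lb).
But platinum ring + crystal orb + ruby pendant fits in 16 lb and reaches 1108.

1108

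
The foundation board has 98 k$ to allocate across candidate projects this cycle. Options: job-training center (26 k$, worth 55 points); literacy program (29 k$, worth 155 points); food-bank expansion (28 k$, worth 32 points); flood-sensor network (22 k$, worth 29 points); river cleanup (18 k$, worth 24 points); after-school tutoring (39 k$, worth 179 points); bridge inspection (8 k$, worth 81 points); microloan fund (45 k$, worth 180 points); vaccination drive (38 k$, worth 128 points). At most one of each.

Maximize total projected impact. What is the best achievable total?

444

Ranking by ratio (projected impact/k$): bridge inspection 10.12, literacy program 5.34, after-school tutoring 4.59.
Greedy by ratio would take literacy program + river cleanup + after-school tutoring + bridge inspection: 94 k$ used, total 439.
Replace river cleanup with flood-sensor network: the trade gains 5 net, giving 444 at 98 k$.
Nothing else within 98 k$ beats 444.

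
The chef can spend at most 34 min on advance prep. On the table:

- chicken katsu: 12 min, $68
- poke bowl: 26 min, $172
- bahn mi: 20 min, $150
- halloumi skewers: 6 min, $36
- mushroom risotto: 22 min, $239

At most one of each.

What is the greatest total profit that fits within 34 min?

307

Density check — mushroom risotto 10.86, bahn mi 7.50, poke bowl 6.62 are the best per min.
Greedy by ratio would take halloumi skewers + mushroom risotto: 28 min used, total 275.
The 6 min tied up in halloumi skewers is better spent on chicken katsu — total rises to 307 (34 min).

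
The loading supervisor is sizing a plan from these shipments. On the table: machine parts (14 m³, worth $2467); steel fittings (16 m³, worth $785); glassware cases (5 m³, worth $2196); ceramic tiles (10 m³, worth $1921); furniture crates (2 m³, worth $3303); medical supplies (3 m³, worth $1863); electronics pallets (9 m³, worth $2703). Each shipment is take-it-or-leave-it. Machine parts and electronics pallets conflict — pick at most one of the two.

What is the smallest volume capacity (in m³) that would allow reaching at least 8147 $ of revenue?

Minimise m³ subject to total revenue ≥ 8147.
glassware cases + furniture crates + electronics pallets: 8202 revenue at 16 m³.
No combination under 16 m³ hits 8147.

16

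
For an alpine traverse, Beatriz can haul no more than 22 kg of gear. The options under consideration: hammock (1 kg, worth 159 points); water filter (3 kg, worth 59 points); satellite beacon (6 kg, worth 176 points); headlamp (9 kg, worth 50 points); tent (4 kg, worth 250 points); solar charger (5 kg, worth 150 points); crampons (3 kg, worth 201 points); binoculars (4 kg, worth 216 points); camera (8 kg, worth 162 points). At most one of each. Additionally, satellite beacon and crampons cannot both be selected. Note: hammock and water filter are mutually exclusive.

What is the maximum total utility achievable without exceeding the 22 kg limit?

988

Taking hammock + tent + crampons + binoculars + camera: 20 kg used, 988 in utility.
Runner-up hammock + tent + solar charger + crampons + binoculars tops out at 976.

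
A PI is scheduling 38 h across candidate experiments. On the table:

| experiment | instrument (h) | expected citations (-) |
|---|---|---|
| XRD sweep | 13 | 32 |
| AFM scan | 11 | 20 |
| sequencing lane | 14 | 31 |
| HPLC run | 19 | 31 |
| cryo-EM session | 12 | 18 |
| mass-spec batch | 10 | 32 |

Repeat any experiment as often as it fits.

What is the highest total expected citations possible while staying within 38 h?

96

Taking 2×XRD sweep + mass-spec batch: 36 h used, 96 in expected citations.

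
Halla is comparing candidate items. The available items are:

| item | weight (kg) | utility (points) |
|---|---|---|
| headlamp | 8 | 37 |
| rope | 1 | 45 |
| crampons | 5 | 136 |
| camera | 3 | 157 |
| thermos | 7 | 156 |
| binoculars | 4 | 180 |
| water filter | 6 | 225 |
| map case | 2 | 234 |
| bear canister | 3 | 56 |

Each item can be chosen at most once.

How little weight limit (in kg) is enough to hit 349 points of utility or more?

Look for the lowest-weight combination reaching 349.
camera + map case reaches 391 using 5 kg.
Below 5 kg the best achievable stays under 349.

5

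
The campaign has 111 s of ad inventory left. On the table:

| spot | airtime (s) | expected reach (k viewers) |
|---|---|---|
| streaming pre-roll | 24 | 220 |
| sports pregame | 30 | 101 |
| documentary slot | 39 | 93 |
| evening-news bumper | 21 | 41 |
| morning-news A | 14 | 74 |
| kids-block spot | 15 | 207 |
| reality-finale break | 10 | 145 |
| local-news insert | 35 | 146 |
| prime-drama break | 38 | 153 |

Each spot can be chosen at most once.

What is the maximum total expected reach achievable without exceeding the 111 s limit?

799

By expected reach per s: reality-finale break 14.50, kids-block spot 13.80, streaming pre-roll 9.17 lead.
Filling by ratio: streaming pre-roll + morning-news A + kids-block spot + reality-finale break + local-news insert for 792, with 13 s left unused.
Dropping local-news insert frees 35 s; slotting in prime-drama break (38 s) lifts the total to 799 at 101 s.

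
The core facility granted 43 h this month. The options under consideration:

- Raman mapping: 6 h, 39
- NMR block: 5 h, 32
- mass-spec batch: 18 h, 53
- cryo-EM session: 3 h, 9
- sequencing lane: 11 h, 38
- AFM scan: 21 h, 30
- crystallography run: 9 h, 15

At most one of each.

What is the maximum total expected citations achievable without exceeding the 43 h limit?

171

Ranking by ratio (expected citations/h): Raman mapping 6.50, NMR block 6.40, sequencing lane 3.45.
Best packing: Raman mapping + NMR block + mass-spec batch + cryo-EM session + sequencing lane — 43 h, 171 total.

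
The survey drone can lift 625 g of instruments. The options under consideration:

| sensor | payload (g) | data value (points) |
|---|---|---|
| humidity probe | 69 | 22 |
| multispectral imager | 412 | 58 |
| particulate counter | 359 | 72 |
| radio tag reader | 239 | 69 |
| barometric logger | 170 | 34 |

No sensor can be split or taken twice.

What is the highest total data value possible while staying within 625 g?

Ranking by ratio (data value/g): humidity probe 0.32, radio tag reader 0.29, particulate counter 0.20.
Taking the top-ratio sensors first gives humidity probe + radio tag reader + barometric logger for 125 (478 g).
Dropping humidity probe and barometric logger frees 239 g; slotting in particulate counter (359 g) lifts the total to 141 at 598 g.
The spare 27 g is too small for any remaining sensor, and no exchange beats 141.

141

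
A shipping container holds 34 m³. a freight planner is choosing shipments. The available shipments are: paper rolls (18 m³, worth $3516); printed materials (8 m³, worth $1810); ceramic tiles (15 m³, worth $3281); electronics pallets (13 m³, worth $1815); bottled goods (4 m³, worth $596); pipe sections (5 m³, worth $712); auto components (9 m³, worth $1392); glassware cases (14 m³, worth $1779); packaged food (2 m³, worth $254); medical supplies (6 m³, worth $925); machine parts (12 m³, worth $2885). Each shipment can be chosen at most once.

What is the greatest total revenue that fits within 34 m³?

A density-first pass picks printed materials + bottled goods + auto components + machine parts — 6683 at 33 m³.
Using the slack differently, ceramic tiles + pipe sections + packaged food + machine parts comes to 7132 at 34 m³.

7132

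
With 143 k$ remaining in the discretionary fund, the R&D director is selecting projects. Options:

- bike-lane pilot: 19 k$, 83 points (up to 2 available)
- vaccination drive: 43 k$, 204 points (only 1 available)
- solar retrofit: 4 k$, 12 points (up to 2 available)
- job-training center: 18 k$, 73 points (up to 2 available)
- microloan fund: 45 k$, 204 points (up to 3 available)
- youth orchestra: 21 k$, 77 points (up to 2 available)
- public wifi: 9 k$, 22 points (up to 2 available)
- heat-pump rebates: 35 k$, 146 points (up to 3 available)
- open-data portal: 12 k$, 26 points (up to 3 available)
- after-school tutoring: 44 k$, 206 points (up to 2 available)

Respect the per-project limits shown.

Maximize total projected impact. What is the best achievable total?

649

Ranking by ratio (projected impact/k$): vaccination drive 4.74, after-school tutoring 4.68, microloan fund 4.53.
The ratio heuristic lands on vaccination drive + 2×solar retrofit + 2×after-school tutoring (640) but leaves 4 k$ idle.
The 52 k$ tied up in 2×solar retrofit and after-school tutoring is better spent on 2×bike-lane pilot + job-training center — total rises to 649 (143 k$).
No other feasible combination exceeds 649.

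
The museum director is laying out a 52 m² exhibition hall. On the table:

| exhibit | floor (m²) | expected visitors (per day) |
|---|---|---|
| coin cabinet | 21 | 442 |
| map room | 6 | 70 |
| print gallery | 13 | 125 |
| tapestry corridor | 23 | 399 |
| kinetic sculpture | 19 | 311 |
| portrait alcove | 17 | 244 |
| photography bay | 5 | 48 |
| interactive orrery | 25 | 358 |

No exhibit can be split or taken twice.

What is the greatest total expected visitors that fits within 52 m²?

Taking coin cabinet + map room + tapestry corridor: 50 m² used, 911 in expected visitors.

911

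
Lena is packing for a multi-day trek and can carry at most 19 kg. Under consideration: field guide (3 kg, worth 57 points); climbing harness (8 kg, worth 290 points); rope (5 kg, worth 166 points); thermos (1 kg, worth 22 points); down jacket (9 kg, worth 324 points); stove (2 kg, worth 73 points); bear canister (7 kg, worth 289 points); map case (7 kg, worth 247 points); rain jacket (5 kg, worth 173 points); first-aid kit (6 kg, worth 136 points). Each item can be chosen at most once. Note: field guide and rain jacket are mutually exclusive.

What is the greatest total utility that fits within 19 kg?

A density-first pass picks climbing harness + thermos + stove + bear canister — 674 at 18 kg.
A better packing is bear canister + map case + rain jacket: 19 kg, total 709.
Runner-up thermos + down jacket + stove + bear canister tops out at 708.

709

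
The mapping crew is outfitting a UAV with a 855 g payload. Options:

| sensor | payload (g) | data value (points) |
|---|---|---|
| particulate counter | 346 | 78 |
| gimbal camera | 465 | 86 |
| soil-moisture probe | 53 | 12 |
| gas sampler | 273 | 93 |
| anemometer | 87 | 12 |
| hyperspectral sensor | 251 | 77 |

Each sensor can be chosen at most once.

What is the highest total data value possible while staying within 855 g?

Ranking by ratio (data value/g): gas sampler 0.34, hyperspectral sensor 0.31, soil-moisture probe 0.23, particulate counter 0.23.
Taking the top-ratio sensors first gives soil-moisture probe + gas sampler + anemometer + hyperspectral sensor for 194 (664 g).
Replace hyperspectral sensor with particulate counter: the trade gains 1 net, giving 195 at 759 g.
The closest alternative, soil-moisture probe + gas sampler + anemometer + hyperspectral sensor, reaches only 194.

195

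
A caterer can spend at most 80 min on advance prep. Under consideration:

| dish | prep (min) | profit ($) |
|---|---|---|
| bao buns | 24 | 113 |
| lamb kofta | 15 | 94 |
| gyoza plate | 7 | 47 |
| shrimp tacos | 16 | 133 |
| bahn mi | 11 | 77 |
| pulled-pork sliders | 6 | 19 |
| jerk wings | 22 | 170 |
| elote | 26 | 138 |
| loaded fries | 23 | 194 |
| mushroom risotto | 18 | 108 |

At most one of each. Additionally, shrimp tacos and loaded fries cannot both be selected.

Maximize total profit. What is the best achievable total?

582

Taking lamb kofta + gyoza plate + bahn mi + jerk wings + loaded fries: 78 min used, 582 in profit.
Runner-up bahn mi + pulled-pork sliders + jerk wings + loaded fries + mushroom risotto tops out at 568.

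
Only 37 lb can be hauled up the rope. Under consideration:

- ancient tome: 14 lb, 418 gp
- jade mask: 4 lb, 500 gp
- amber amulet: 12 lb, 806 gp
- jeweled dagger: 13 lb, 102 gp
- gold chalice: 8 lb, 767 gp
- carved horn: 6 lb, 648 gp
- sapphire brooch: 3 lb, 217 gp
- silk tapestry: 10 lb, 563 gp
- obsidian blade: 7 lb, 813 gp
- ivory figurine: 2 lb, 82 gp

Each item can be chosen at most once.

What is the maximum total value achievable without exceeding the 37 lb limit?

By value per lb: jade mask 125.00, obsidian blade 116.14, carved horn 108.00, gold chalice 95.88 lead.
Taking the top-ratio items first gives jade mask + gold chalice + carved horn + sapphire brooch + obsidian blade + ivory figurine for 3027 (30 lb).
The 5 lb tied up in sapphire brooch and ivory figurine is better spent on amber amulet — total rises to 3534 (37 lb).
An exhaustive check of the 1024 subsets confirms 3534.

3534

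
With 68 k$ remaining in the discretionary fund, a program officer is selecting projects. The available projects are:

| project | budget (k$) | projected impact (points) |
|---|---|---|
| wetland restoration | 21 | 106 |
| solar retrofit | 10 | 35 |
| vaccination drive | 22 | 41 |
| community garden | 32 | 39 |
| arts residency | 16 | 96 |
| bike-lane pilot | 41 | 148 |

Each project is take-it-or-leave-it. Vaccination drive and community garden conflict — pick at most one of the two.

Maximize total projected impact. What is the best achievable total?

Ranking by ratio (projected impact/k$): arts residency 6.00, wetland restoration 5.05, bike-lane pilot 3.61.
Taking the top-ratio projects first gives wetland restoration + solar retrofit + arts residency for 237 (47 k$).
Dropping wetland restoration frees 21 k$; slotting in bike-lane pilot (41 k$) lifts the total to 279 at 67 k$.
Every other selection either busts 68 k$ or breaks a pairing rule or fails to beat 279.

279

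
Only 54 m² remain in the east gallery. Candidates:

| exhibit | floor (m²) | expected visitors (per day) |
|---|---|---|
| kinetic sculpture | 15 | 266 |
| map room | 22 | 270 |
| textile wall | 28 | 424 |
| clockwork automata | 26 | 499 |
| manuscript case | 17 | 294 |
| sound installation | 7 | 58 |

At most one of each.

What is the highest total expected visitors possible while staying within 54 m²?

A density-first pass picks kinetic sculpture + clockwork automata + sound installation — 823 at 48 m².
Dropping kinetic sculpture and sound installation frees 22 m²; slotting in textile wall (28 m²) lifts the total to 923 at 54 m².

923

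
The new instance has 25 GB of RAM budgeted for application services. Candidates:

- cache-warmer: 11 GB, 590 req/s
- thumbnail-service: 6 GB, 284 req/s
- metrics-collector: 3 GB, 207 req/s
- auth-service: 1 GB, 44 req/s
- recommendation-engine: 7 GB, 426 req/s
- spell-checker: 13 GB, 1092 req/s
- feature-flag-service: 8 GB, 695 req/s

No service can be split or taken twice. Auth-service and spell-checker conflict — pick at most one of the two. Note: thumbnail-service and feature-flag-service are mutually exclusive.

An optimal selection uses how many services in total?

Optimal total is 1994.
One optimal bundle: metrics-collector + spell-checker + feature-flag-service (24 GB).
Any selection reaching 1994 contains exactly 3 services.

3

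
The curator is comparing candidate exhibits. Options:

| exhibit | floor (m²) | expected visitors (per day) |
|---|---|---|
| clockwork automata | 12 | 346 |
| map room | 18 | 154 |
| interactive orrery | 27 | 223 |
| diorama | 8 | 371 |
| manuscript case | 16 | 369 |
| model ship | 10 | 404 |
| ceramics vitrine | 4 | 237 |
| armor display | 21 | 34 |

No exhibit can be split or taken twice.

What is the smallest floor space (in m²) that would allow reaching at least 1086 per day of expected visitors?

Minimise m² subject to total expected visitors ≥ 1086.
clockwork automata + diorama + model ship: 1121 expected visitors at 30 m².
Any bundle with less than 30 m² falls short of 1086.

30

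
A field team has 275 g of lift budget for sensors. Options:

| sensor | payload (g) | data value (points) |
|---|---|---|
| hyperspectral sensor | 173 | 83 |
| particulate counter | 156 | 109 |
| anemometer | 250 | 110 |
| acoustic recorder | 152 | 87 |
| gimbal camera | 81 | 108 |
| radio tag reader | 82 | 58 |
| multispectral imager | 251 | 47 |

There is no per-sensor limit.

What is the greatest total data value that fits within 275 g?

324

The ratio ordering already packs tightly: 3×gimbal camera, 243 g, 324.
That's the maximum — no swap from here does better than 324.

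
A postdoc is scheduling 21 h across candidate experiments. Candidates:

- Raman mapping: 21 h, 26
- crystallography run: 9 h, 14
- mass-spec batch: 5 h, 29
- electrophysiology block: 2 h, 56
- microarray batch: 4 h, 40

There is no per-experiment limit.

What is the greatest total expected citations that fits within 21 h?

By expected citations per h: electrophysiology block 28.00, microarray batch 10.00, mass-spec batch 5.80, crystallography run 1.56 lead.
10×electrophysiology block uses 20 of the 21 h and totals 560.
That's the maximum — no swap from here does better than 560.

560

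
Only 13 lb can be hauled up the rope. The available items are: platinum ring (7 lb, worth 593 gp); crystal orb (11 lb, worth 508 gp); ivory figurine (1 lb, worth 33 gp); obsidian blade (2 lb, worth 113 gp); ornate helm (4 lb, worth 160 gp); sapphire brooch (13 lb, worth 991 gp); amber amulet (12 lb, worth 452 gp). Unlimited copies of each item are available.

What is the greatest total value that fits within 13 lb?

991

A density-first pass picks platinum ring + 3×obsidian blade — 932 at 13 lb.
Replace platinum ring and 3×obsidian blade with sapphire brooch: the trade gains 59 net, giving 991 at 13 lb.
No other feasible combination exceeds 991.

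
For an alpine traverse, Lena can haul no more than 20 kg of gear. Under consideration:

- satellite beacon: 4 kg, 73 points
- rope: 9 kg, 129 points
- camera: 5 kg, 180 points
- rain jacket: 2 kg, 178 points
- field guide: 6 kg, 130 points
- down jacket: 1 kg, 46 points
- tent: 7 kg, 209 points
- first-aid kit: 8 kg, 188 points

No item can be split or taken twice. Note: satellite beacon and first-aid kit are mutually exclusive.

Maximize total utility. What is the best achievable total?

697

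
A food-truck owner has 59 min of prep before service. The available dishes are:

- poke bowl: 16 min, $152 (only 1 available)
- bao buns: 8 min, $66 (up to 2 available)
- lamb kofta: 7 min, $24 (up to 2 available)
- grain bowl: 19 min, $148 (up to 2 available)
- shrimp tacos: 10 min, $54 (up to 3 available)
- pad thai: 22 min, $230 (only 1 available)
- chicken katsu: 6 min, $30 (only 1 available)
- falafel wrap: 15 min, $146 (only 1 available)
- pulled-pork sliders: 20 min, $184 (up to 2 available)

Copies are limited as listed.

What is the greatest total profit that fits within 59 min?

Greedy by ratio would take poke bowl + pad thai + chicken katsu + falafel wrap: 59 min used, total 558.
Replace chicken katsu and falafel wrap with pulled-pork sliders: the trade gains 8 net, giving 566 at 58 min.
The spare 1 min is too small for any remaining dish, and no exchange beats 566.

566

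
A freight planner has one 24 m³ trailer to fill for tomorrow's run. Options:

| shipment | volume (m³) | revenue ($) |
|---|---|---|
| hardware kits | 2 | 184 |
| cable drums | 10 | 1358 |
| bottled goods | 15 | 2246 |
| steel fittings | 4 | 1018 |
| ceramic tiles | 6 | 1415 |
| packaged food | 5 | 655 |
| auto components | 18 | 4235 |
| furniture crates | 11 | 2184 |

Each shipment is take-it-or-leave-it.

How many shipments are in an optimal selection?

2

Best achievable revenue is 5650.
For example ceramic tiles + auto components achieves it, using 24 m³.
All optima have 2 shipments.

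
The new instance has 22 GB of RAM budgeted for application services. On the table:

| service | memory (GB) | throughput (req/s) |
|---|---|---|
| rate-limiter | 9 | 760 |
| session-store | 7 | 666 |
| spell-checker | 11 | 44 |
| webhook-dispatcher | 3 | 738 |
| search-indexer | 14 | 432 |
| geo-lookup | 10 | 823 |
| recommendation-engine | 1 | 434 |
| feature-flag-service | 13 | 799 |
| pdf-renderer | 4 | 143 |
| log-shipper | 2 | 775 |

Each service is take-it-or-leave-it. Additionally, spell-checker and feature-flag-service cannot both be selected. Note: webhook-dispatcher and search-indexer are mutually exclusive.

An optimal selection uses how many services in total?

5

Optimal total is 3373.
One optimal bundle: rate-limiter + session-store + webhook-dispatcher + recommendation-engine + log-shipper (22 GB).
Every optimal selection uses 5 services.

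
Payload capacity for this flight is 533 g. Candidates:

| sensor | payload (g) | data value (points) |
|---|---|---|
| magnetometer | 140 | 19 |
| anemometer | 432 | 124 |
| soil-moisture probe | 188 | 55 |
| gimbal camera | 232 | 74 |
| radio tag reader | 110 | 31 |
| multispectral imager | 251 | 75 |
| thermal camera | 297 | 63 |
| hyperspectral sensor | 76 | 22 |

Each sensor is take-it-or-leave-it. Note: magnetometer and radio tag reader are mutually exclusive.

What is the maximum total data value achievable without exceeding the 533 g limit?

A density-first pass picks gimbal camera + multispectral imager — 149 at 483 g.
Dropping multispectral imager frees 251 g; slotting in soil-moisture probe + radio tag reader (298 g) lifts the total to 160 at 530 g.
Next best is soil-moisture probe + multispectral imager + hyperspectral sensor at 152 (515 g) — short by 8.

160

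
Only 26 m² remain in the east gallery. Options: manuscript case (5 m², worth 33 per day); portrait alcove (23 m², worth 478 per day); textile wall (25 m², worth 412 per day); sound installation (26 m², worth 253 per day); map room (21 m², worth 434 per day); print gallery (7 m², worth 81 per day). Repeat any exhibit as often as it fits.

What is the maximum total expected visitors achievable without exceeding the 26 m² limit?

478

By expected visitors per m²: portrait alcove 20.78, map room 20.67, textile wall 16.48 lead.
The ratio ordering already packs tightly: portrait alcove, 23 m², 478.
Nothing else within 26 m² beats 478.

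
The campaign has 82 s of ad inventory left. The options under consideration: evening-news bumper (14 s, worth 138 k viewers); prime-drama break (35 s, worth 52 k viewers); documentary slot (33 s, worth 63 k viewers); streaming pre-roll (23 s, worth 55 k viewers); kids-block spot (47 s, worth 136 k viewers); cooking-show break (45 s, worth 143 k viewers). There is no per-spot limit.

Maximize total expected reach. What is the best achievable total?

5×evening-news bumper uses 70 of the 82 s and totals 690.

690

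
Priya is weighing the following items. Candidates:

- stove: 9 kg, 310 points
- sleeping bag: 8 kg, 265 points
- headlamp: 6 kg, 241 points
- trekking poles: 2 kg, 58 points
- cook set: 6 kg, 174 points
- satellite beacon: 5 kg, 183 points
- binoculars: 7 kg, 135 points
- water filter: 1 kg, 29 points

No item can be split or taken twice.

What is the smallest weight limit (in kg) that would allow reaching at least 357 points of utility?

11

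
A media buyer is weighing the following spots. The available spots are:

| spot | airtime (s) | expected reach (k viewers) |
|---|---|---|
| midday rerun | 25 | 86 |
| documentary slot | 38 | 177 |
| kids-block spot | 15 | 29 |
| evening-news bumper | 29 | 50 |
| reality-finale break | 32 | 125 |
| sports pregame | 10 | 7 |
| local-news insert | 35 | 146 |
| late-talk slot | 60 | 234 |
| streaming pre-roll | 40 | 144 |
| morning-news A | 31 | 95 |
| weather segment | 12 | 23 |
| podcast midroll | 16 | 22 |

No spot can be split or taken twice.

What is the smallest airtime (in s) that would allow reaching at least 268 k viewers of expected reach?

67

Minimise s subject to total expected reach ≥ 268.
reality-finale break + local-news insert reaches 271 using 67 s.
No combination under 67 s hits 268.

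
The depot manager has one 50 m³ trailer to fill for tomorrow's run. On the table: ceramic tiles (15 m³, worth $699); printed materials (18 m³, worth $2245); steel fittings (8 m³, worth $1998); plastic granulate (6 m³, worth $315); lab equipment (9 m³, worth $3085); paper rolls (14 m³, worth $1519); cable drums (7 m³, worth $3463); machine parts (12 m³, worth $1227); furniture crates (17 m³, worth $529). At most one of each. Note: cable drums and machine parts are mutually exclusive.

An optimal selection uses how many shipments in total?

Best achievable revenue is 11106.
For example printed materials + steel fittings + plastic granulate + lab equipment + cable drums achieves it, using 48 m³.
Every optimal selection uses 5 shipments.

5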